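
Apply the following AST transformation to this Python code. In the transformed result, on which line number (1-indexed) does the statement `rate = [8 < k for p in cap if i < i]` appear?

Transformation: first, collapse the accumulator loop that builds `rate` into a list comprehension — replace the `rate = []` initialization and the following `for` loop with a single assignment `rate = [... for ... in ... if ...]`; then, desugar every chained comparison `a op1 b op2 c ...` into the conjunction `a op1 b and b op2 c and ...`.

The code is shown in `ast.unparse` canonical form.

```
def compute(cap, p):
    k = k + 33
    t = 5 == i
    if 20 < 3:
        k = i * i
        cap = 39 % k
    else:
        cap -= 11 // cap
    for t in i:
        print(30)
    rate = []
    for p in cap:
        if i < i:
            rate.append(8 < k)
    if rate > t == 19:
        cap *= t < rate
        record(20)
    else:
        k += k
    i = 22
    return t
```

Transformed code:
def compute(cap, p):
    k = k + 33
    t = 5 == i
    if 20 < 3:
        k = i * i
        cap = 39 % k
    else:
        cap -= 11 // cap
    for t in i:
        print(30)
    rate = [8 < k for p in cap if i < i]
    if rate > t and t == 19:
        cap *= t < rate
        record(20)
    else:
        k += k
    i = 22
    return t

11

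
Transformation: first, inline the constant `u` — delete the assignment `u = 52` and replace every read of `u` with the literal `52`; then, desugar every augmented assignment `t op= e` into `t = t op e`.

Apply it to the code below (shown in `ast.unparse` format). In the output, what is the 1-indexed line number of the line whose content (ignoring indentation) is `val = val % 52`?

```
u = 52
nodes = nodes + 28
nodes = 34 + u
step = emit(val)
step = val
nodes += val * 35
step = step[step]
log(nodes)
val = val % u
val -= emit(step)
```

8

Transformed code:
nodes = nodes + 28
nodes = 34 + 52
step = emit(val)
step = val
nodes = nodes + val * 35
step = step[step]
log(nodes)
val = val % 52
val = val - emit(step)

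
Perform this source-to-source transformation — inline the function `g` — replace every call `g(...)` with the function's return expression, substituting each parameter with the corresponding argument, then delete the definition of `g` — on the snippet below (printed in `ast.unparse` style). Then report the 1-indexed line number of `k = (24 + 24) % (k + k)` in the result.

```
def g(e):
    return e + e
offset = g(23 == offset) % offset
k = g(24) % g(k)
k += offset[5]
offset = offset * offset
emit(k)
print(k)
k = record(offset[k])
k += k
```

2

Transformed code:
offset = ((23 == offset) + (23 == offset)) % offset
k = (24 + 24) % (k + k)
k += offset[5]
offset = offset * offset
emit(k)
print(k)
k = record(offset[k])
k += k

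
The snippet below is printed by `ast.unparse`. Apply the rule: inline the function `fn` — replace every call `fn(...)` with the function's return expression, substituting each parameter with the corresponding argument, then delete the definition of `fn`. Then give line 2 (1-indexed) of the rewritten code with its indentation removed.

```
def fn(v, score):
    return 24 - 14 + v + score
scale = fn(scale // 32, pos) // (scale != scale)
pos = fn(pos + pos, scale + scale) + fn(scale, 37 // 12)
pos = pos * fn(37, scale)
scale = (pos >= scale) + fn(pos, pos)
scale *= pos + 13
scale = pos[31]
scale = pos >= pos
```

pos = 24 - 14 + (pos + pos) + (scale + scale) + (24 - 14 + scale + 37 // 12)

Transformed code:
scale = (24 - 14 + scale // 32 + pos) // (scale != scale)
pos = 24 - 14 + (pos + pos) + (scale + scale) + (24 - 14 + scale + 37 // 12)
pos = pos * (24 - 14 + 37 + scale)
scale = (pos >= scale) + (24 - 14 + pos + pos)
scale *= pos + 13
scale = pos[31]
scale = pos >= pos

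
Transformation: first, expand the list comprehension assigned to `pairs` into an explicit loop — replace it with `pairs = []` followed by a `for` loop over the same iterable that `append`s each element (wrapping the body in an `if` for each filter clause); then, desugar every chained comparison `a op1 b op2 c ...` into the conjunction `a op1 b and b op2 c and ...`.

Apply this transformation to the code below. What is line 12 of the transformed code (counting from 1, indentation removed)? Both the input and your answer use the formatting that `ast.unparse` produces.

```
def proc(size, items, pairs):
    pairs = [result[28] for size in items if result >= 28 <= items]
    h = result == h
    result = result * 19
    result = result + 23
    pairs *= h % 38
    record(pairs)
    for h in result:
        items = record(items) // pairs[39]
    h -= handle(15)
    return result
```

items = record(items) // pairs[39]

Transformed code:
def proc(size, items, pairs):
    pairs = []
    for size in items:
        if result >= 28 and 28 <= items:
            pairs.append(result[28])
    h = result == h
    result = result * 19
    result = result + 23
    pairs *= h % 38
    record(pairs)
    for h in result:
        items = record(items) // pairs[39]
    h -= handle(15)
    return result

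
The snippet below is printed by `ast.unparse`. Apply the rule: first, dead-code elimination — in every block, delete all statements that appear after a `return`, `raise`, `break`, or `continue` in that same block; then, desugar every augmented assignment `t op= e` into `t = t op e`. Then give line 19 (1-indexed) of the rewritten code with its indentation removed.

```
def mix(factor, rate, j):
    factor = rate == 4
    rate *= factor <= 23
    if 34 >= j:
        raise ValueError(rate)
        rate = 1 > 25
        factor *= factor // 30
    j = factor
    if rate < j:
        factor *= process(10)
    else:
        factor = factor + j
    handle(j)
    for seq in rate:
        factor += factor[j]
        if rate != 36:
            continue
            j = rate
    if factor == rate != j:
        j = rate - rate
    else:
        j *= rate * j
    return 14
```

j = j * (rate * j)

Transformed code:
def mix(factor, rate, j):
    factor = rate == 4
    rate = rate * (factor <= 23)
    if 34 >= j:
        raise ValueError(rate)
    j = factor
    if rate < j:
        factor = factor * process(10)
    else:
        factor = factor + j
    handle(j)
    for seq in rate:
        factor = factor + factor[j]
        if rate != 36:
            continue
    if factor == rate != j:
        j = rate - rate
    else:
        j = j * (rate * j)
    return 14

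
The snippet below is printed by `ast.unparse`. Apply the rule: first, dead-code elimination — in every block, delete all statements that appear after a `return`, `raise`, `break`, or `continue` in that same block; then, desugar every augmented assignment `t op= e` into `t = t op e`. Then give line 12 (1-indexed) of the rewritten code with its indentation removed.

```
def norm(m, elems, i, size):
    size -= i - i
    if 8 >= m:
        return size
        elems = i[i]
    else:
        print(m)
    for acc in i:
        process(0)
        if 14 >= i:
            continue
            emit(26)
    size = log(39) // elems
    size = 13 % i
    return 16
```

size = 13 % i

Transformed code:
def norm(m, elems, i, size):
    size = size - (i - i)
    if 8 >= m:
        return size
    else:
        print(m)
    for acc in i:
        process(0)
        if 14 >= i:
            continue
    size = log(39) // elems
    size = 13 % i
    return 16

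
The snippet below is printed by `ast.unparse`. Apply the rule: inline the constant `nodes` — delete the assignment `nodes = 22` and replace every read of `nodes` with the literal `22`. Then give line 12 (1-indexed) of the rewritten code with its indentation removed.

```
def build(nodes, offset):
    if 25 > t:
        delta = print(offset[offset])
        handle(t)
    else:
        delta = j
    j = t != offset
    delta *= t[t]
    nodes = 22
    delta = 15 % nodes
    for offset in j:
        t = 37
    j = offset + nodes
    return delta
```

Transformed code:
def build(nodes, offset):
    if 25 > t:
        delta = print(offset[offset])
        handle(t)
    else:
        delta = j
    j = t != offset
    delta *= t[t]
    delta = 15 % 22
    for offset in j:
        t = 37
    j = offset + 22
    return delta

j = offset + 22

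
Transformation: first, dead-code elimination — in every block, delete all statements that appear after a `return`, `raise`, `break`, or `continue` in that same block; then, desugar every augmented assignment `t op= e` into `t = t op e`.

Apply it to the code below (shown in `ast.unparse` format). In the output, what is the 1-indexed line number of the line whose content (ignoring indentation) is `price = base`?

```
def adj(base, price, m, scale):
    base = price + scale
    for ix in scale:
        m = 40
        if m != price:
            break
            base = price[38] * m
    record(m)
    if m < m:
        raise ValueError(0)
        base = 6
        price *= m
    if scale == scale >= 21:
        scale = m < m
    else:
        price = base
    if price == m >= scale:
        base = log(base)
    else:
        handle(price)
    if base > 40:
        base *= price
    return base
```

Transformed code:
def adj(base, price, m, scale):
    base = price + scale
    for ix in scale:
        m = 40
        if m != price:
            break
    record(m)
    if m < m:
        raise ValueError(0)
    if scale == scale >= 21:
        scale = m < m
    else:
        price = base
    if price == m >= scale:
        base = log(base)
    else:
        handle(price)
    if base > 40:
        base = base * price
    return base

13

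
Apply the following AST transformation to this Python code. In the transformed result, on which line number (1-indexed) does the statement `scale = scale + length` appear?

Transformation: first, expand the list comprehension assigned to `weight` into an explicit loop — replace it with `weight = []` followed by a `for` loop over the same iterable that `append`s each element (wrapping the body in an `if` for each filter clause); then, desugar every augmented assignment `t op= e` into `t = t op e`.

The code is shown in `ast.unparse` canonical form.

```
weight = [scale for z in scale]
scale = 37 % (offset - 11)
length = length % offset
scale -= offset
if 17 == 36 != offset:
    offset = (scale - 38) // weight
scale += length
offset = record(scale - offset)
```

Transformed code:
weight = []
for z in scale:
    weight.append(scale)
scale = 37 % (offset - 11)
length = length % offset
scale = scale - offset
if 17 == 36 != offset:
    offset = (scale - 38) // weight
scale = scale + length
offset = record(scale - offset)

9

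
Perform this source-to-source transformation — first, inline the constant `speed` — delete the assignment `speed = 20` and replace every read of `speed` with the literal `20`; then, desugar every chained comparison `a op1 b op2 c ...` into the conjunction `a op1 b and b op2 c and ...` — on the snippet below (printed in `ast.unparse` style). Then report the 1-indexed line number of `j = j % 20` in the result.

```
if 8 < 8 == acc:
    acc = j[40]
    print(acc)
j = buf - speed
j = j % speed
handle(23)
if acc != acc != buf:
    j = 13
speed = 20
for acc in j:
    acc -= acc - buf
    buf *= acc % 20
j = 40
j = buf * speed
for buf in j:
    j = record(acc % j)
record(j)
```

Transformed code:
if 8 < 8 and 8 == acc:
    acc = j[40]
    print(acc)
j = buf - 20
j = j % 20
handle(23)
if acc != acc and acc != buf:
    j = 13
for acc in j:
    acc -= acc - buf
    buf *= acc % 20
j = 40
j = buf * 20
for buf in j:
    j = record(acc % j)
record(j)

5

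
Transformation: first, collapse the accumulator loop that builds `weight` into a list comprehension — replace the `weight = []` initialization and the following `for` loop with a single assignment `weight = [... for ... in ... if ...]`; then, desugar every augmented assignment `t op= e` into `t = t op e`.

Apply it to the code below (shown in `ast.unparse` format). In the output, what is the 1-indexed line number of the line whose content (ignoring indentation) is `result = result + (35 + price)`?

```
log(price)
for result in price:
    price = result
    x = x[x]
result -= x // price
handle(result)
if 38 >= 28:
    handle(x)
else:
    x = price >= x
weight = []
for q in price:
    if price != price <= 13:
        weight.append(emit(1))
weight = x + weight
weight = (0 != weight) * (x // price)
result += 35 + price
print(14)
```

Transformed code:
log(price)
for result in price:
    price = result
    x = x[x]
result = result - x // price
handle(result)
if 38 >= 28:
    handle(x)
else:
    x = price >= x
weight = [emit(1) for q in price if price != price <= 13]
weight = x + weight
weight = (0 != weight) * (x // price)
result = result + (35 + price)
print(14)

14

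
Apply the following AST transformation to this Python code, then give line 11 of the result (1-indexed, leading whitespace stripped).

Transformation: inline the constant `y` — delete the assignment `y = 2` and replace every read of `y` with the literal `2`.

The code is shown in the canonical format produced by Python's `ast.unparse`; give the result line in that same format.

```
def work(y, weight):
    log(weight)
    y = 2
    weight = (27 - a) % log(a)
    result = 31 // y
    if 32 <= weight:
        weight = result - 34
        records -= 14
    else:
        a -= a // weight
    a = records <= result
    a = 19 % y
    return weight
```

Transformed code:
def work(y, weight):
    log(weight)
    weight = (27 - a) % log(a)
    result = 31 // 2
    if 32 <= weight:
        weight = result - 34
        records -= 14
    else:
        a -= a // weight
    a = records <= result
    a = 19 % 2
    return weight

a = 19 % 2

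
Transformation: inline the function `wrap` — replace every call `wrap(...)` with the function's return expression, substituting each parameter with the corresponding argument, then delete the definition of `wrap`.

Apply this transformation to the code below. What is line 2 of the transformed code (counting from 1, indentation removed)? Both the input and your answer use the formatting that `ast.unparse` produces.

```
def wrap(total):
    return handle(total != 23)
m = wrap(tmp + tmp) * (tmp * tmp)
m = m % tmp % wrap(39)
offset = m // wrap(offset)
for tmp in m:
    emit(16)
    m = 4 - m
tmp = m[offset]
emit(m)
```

m = m % tmp % handle(39 != 23)

Transformed code:
m = handle(tmp + tmp != 23) * (tmp * tmp)
m = m % tmp % handle(39 != 23)
offset = m // handle(offset != 23)
for tmp in m:
    emit(16)
    m = 4 - m
tmp = m[offset]
emit(m)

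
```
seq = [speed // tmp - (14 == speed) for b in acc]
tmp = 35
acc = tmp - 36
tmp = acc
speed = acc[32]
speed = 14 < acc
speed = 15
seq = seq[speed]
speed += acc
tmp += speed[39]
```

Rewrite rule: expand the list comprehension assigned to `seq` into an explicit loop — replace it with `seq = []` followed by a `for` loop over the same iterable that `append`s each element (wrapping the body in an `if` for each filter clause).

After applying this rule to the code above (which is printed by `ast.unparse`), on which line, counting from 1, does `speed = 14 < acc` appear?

8

Transformed code:
seq = []
for b in acc:
    seq.append(speed // tmp - (14 == speed))
tmp = 35
acc = tmp - 36
tmp = acc
speed = acc[32]
speed = 14 < acc
speed = 15
seq = seq[speed]
speed += acc
tmp += speed[39]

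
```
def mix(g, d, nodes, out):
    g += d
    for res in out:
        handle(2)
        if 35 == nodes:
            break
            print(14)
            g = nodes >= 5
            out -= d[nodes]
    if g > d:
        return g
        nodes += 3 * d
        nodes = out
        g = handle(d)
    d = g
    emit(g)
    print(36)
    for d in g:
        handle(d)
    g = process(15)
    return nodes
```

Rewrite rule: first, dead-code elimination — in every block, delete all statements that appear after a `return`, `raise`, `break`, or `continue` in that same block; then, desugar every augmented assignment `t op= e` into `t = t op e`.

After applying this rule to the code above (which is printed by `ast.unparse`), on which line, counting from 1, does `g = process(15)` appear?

Transformed code:
def mix(g, d, nodes, out):
    g = g + d
    for res in out:
        handle(2)
        if 35 == nodes:
            break
    if g > d:
        return g
    d = g
    emit(g)
    print(36)
    for d in g:
        handle(d)
    g = process(15)
    return nodes

14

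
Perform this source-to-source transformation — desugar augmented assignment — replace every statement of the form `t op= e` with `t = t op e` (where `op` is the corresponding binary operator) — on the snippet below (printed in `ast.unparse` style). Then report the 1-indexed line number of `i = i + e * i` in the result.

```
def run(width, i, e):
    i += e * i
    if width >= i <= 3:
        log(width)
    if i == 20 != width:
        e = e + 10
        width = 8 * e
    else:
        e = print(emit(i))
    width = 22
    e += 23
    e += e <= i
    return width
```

2

Transformed code:
def run(width, i, e):
    i = i + e * i
    if width >= i <= 3:
        log(width)
    if i == 20 != width:
        e = e + 10
        width = 8 * e
    else:
        e = print(emit(i))
    width = 22
    e = e + 23
    e = e + (e <= i)
    return width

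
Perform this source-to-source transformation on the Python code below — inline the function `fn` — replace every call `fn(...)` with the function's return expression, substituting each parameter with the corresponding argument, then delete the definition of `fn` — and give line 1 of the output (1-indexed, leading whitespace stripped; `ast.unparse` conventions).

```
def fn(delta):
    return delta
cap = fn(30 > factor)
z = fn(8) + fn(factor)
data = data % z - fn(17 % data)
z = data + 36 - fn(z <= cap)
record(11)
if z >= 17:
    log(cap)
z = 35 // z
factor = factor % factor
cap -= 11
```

Transformed code:
cap = 30 > factor
z = 8 + factor
data = data % z - 17 % data
z = data + 36 - (z <= cap)
record(11)
if z >= 17:
    log(cap)
z = 35 // z
factor = factor % factor
cap -= 11

cap = 30 > factor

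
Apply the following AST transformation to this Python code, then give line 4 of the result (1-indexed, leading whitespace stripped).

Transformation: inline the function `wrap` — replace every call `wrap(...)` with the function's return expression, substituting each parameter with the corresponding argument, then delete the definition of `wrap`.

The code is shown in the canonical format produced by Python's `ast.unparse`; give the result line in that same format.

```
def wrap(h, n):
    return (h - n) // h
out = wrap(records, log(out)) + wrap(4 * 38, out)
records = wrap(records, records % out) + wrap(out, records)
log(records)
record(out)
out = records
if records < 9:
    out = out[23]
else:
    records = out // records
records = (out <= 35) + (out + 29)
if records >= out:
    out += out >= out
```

record(out)

Transformed code:
out = (records - log(out)) // records + (4 * 38 - out) // (4 * 38)
records = (records - records % out) // records + (out - records) // out
log(records)
record(out)
out = records
if records < 9:
    out = out[23]
else:
    records = out // records
records = (out <= 35) + (out + 29)
if records >= out:
    out += out >= out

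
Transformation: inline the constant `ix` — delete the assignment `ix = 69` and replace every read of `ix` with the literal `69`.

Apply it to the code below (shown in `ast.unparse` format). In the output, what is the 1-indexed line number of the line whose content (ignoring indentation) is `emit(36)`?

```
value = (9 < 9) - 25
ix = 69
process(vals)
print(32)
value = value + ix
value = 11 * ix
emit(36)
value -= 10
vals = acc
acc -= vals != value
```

Transformed code:
value = (9 < 9) - 25
process(vals)
print(32)
value = value + 69
value = 11 * 69
emit(36)
value -= 10
vals = acc
acc -= vals != value

6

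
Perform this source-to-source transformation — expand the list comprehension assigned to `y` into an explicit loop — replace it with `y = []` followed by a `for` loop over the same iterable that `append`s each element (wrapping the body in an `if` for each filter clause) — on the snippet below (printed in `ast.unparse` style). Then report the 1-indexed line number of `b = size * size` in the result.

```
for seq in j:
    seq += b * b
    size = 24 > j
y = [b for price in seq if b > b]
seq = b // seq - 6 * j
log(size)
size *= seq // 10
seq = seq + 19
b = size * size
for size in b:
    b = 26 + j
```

12

Transformed code:
for seq in j:
    seq += b * b
    size = 24 > j
y = []
for price in seq:
    if b > b:
        y.append(b)
seq = b // seq - 6 * j
log(size)
size *= seq // 10
seq = seq + 19
b = size * size
for size in b:
    b = 26 + j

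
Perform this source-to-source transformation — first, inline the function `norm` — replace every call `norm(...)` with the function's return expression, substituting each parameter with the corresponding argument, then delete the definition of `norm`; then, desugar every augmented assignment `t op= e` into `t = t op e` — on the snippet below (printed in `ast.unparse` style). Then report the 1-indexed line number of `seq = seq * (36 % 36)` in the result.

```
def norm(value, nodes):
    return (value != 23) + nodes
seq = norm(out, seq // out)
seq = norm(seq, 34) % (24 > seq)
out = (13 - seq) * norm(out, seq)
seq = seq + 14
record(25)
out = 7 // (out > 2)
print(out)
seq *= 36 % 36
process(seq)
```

Transformed code:
seq = (out != 23) + seq // out
seq = ((seq != 23) + 34) % (24 > seq)
out = (13 - seq) * ((out != 23) + seq)
seq = seq + 14
record(25)
out = 7 // (out > 2)
print(out)
seq = seq * (36 % 36)
process(seq)

8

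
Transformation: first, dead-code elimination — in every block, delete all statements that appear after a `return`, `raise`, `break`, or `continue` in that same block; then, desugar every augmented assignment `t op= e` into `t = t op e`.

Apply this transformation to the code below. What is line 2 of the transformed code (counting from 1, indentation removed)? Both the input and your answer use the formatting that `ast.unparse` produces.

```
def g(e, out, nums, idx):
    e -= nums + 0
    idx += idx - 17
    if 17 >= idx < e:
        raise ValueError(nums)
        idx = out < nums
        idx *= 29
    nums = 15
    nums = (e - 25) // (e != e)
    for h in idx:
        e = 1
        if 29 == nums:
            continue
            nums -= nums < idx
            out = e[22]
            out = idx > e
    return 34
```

Transformed code:
def g(e, out, nums, idx):
    e = e - (nums + 0)
    idx = idx + (idx - 17)
    if 17 >= idx < e:
        raise ValueError(nums)
    nums = 15
    nums = (e - 25) // (e != e)
    for h in idx:
        e = 1
        if 29 == nums:
            continue
    return 34

e = e - (nums + 0)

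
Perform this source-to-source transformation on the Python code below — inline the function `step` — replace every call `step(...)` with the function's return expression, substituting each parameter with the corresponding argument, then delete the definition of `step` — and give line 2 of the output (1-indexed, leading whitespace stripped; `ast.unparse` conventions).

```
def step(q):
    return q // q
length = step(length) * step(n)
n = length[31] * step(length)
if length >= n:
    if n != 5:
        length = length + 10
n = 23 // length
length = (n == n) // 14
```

n = length[31] * (length // length)

Transformed code:
length = length // length * (n // n)
n = length[31] * (length // length)
if length >= n:
    if n != 5:
        length = length + 10
n = 23 // length
length = (n == n) // 14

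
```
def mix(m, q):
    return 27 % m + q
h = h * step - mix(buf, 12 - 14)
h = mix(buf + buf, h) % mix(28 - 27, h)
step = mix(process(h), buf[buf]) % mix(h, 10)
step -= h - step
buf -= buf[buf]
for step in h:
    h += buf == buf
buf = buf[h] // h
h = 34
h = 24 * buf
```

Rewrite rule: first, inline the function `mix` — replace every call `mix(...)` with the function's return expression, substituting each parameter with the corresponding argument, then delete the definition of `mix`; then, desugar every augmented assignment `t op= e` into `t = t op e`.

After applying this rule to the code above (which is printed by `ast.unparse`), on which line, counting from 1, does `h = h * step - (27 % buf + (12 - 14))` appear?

Transformed code:
h = h * step - (27 % buf + (12 - 14))
h = (27 % (buf + buf) + h) % (27 % (28 - 27) + h)
step = (27 % process(h) + buf[buf]) % (27 % h + 10)
step = step - (h - step)
buf = buf - buf[buf]
for step in h:
    h = h + (buf == buf)
buf = buf[h] // h
h = 34
h = 24 * buf

1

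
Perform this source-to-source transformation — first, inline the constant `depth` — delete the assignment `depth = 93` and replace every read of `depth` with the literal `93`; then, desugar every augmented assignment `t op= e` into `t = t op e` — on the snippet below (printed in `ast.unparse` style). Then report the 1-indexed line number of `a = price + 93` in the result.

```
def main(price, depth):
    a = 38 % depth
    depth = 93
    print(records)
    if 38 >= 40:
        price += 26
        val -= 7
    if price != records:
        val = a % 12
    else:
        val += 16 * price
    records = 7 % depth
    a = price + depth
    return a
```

Transformed code:
def main(price, depth):
    a = 38 % 93
    print(records)
    if 38 >= 40:
        price = price + 26
        val = val - 7
    if price != records:
        val = a % 12
    else:
        val = val + 16 * price
    records = 7 % 93
    a = price + 93
    return a

12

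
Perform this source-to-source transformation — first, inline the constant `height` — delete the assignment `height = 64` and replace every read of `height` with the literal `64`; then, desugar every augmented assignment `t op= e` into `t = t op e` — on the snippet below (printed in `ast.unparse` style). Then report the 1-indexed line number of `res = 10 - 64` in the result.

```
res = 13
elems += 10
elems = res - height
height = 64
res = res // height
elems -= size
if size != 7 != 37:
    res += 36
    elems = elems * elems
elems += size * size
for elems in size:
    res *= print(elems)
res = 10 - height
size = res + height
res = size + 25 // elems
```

12

Transformed code:
res = 13
elems = elems + 10
elems = res - 64
res = res // 64
elems = elems - size
if size != 7 != 37:
    res = res + 36
    elems = elems * elems
elems = elems + size * size
for elems in size:
    res = res * print(elems)
res = 10 - 64
size = res + 64
res = size + 25 // elems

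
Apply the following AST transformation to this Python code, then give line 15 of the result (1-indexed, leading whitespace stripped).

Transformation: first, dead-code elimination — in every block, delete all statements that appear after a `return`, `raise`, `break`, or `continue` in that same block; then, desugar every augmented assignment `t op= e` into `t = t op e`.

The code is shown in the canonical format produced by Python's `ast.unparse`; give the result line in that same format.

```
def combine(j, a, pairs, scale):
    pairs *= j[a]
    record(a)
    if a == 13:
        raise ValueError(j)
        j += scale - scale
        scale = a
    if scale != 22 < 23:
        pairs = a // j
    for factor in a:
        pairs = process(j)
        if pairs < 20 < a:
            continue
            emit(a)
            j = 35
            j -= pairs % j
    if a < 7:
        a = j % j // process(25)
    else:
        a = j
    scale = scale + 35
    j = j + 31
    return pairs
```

a = j

Transformed code:
def combine(j, a, pairs, scale):
    pairs = pairs * j[a]
    record(a)
    if a == 13:
        raise ValueError(j)
    if scale != 22 < 23:
        pairs = a // j
    for factor in a:
        pairs = process(j)
        if pairs < 20 < a:
            continue
    if a < 7:
        a = j % j // process(25)
    else:
        a = j
    scale = scale + 35
    j = j + 31
    return pairs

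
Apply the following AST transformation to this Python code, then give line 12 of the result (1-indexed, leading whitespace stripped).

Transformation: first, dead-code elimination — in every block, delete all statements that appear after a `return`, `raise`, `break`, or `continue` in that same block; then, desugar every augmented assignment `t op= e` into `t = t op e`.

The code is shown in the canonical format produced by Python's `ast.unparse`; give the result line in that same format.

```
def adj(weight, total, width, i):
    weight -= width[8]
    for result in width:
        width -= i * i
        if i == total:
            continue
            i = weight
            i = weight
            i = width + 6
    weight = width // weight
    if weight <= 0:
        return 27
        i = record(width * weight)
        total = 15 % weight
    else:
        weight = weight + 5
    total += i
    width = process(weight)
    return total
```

total = total + i

Transformed code:
def adj(weight, total, width, i):
    weight = weight - width[8]
    for result in width:
        width = width - i * i
        if i == total:
            continue
    weight = width // weight
    if weight <= 0:
        return 27
    else:
        weight = weight + 5
    total = total + i
    width = process(weight)
    return total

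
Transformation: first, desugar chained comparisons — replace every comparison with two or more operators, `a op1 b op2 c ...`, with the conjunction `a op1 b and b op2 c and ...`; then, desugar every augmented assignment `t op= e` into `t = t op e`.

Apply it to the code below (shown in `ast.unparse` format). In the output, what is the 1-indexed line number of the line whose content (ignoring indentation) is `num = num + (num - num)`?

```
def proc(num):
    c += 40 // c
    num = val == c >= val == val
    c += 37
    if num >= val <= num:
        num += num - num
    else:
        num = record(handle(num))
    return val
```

6

Transformed code:
def proc(num):
    c = c + 40 // c
    num = val == c and c >= val and (val == val)
    c = c + 37
    if num >= val and val <= num:
        num = num + (num - num)
    else:
        num = record(handle(num))
    return val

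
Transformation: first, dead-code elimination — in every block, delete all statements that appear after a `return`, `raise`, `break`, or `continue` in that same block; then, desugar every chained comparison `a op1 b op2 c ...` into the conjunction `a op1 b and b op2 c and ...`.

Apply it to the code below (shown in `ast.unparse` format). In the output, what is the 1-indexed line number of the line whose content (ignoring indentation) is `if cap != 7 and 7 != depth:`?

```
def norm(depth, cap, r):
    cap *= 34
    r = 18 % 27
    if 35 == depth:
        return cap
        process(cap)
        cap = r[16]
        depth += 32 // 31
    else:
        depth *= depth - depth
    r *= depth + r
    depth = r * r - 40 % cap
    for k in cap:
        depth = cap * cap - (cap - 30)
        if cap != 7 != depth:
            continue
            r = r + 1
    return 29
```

12

Transformed code:
def norm(depth, cap, r):
    cap *= 34
    r = 18 % 27
    if 35 == depth:
        return cap
    else:
        depth *= depth - depth
    r *= depth + r
    depth = r * r - 40 % cap
    for k in cap:
        depth = cap * cap - (cap - 30)
        if cap != 7 and 7 != depth:
            continue
    return 29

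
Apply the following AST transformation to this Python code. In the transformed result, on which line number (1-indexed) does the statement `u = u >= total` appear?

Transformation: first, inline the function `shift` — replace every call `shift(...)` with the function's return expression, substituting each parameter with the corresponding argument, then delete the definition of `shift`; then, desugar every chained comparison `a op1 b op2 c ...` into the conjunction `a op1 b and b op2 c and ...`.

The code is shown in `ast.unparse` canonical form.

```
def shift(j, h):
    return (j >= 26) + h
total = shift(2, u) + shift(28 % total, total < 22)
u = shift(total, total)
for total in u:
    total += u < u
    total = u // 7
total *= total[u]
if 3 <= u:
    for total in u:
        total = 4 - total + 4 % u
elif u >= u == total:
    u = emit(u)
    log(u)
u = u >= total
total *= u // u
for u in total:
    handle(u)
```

13

Transformed code:
total = (2 >= 26) + u + ((28 % total >= 26) + (total < 22))
u = (total >= 26) + total
for total in u:
    total += u < u
    total = u // 7
total *= total[u]
if 3 <= u:
    for total in u:
        total = 4 - total + 4 % u
elif u >= u and u == total:
    u = emit(u)
    log(u)
u = u >= total
total *= u // u
for u in total:
    handle(u)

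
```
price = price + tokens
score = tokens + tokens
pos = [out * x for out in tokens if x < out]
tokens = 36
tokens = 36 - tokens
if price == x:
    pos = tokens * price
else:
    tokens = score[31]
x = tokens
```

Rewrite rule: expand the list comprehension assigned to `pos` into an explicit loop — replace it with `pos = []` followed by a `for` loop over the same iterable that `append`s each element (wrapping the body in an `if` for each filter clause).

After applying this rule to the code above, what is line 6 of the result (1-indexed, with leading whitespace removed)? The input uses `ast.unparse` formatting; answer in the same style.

pos.append(out * x)

Transformed code:
price = price + tokens
score = tokens + tokens
pos = []
for out in tokens:
    if x < out:
        pos.append(out * x)
tokens = 36
tokens = 36 - tokens
if price == x:
    pos = tokens * price
else:
    tokens = score[31]
x = tokens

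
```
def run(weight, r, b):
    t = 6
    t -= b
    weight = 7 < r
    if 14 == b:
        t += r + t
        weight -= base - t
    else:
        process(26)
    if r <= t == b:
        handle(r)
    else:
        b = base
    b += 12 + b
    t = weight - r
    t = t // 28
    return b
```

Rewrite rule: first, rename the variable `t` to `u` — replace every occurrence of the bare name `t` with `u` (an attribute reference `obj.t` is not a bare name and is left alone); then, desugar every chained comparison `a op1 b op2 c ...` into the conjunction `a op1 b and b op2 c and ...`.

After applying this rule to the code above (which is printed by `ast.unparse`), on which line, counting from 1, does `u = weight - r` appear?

Transformed code:
def run(weight, r, b):
    u = 6
    u -= b
    weight = 7 < r
    if 14 == b:
        u += r + u
        weight -= base - u
    else:
        process(26)
    if r <= u and u == b:
        handle(r)
    else:
        b = base
    b += 12 + b
    u = weight - r
    u = u // 28
    return b

15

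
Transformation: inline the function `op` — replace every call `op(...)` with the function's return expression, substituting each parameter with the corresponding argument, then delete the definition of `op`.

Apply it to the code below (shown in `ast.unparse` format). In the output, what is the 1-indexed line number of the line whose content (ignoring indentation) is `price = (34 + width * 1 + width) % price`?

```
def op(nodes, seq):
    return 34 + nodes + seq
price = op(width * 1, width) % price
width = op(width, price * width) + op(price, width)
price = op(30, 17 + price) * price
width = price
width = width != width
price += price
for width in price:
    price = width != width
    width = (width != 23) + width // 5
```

1

Transformed code:
price = (34 + width * 1 + width) % price
width = 34 + width + price * width + (34 + price + width)
price = (34 + 30 + (17 + price)) * price
width = price
width = width != width
price += price
for width in price:
    price = width != width
    width = (width != 23) + width // 5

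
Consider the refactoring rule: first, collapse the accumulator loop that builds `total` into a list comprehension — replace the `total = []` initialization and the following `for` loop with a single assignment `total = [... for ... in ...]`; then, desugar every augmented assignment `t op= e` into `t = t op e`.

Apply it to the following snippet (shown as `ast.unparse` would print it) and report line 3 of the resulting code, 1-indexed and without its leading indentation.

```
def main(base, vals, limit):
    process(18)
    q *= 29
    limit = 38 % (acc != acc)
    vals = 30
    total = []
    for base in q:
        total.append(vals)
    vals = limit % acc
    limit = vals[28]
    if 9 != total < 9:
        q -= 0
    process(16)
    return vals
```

q = q * 29

Transformed code:
def main(base, vals, limit):
    process(18)
    q = q * 29
    limit = 38 % (acc != acc)
    vals = 30
    total = [vals for base in q]
    vals = limit % acc
    limit = vals[28]
    if 9 != total < 9:
        q = q - 0
    process(16)
    return vals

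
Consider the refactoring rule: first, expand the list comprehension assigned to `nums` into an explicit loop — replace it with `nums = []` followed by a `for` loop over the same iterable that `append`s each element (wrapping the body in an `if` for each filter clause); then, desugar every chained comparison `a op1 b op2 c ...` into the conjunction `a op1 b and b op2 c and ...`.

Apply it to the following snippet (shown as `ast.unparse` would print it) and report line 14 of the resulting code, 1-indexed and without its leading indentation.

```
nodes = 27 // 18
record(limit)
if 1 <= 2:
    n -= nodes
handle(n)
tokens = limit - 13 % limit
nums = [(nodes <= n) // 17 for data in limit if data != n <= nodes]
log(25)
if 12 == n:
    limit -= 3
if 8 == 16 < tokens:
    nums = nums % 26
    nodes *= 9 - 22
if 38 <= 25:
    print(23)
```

if 8 == 16 and 16 < tokens:

Transformed code:
nodes = 27 // 18
record(limit)
if 1 <= 2:
    n -= nodes
handle(n)
tokens = limit - 13 % limit
nums = []
for data in limit:
    if data != n and n <= nodes:
        nums.append((nodes <= n) // 17)
log(25)
if 12 == n:
    limit -= 3
if 8 == 16 and 16 < tokens:
    nums = nums % 26
    nodes *= 9 - 22
if 38 <= 25:
    print(23)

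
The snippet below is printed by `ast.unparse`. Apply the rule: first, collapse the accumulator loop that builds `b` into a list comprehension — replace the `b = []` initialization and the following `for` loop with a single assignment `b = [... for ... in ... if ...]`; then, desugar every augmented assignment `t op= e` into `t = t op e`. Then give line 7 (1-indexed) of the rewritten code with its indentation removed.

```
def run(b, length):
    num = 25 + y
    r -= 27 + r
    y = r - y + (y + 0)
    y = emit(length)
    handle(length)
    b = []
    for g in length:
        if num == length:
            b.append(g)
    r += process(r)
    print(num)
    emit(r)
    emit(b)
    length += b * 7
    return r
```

b = [g for g in length if num == length]

Transformed code:
def run(b, length):
    num = 25 + y
    r = r - (27 + r)
    y = r - y + (y + 0)
    y = emit(length)
    handle(length)
    b = [g for g in length if num == length]
    r = r + process(r)
    print(num)
    emit(r)
    emit(b)
    length = length + b * 7
    return r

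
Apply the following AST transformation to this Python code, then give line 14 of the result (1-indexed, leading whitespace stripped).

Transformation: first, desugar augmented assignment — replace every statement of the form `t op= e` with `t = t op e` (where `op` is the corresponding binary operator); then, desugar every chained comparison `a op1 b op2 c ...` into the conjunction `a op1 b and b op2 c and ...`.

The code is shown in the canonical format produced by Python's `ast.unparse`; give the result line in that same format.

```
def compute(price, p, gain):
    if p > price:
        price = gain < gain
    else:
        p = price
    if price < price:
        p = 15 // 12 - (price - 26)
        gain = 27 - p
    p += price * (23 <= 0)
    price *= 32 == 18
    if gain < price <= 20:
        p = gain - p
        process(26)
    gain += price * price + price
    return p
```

gain = gain + (price * price + price)

Transformed code:
def compute(price, p, gain):
    if p > price:
        price = gain < gain
    else:
        p = price
    if price < price:
        p = 15 // 12 - (price - 26)
        gain = 27 - p
    p = p + price * (23 <= 0)
    price = price * (32 == 18)
    if gain < price and price <= 20:
        p = gain - p
        process(26)
    gain = gain + (price * price + price)
    return p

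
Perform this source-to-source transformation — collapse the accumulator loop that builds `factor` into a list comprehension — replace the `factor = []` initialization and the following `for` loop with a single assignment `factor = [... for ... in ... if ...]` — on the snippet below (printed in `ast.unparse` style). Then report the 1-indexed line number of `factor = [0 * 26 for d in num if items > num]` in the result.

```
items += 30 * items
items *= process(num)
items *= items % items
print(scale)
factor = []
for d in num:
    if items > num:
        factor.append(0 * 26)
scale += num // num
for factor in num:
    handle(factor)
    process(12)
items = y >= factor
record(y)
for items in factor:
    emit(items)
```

5

Transformed code:
items += 30 * items
items *= process(num)
items *= items % items
print(scale)
factor = [0 * 26 for d in num if items > num]
scale += num // num
for factor in num:
    handle(factor)
    process(12)
items = y >= factor
record(y)
for items in factor:
    emit(items)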